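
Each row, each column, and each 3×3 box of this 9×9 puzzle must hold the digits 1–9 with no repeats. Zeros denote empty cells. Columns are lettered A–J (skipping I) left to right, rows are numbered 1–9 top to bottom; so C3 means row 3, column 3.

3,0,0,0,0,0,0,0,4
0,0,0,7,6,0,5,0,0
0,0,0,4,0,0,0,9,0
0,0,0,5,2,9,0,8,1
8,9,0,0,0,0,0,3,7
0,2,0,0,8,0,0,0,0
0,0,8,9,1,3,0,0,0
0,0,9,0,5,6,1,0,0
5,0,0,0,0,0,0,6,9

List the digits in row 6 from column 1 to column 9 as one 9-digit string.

126387945

E1 = 9 (sole candidate).
E3 = 3 (sole candidate).
E5 = 4 (sole candidate).
F5 = 1 (sole candidate).
F6 = 7: row 6 has {2,8}; col 6 has {1,3,6,9}; box has {1,2,4,5,8,9} → only 7 remains.
E9 = 7 (sole candidate).
D5 = 6 (sole candidate).
G5 = 2 (sole candidate).
D6 = 3: row 6 has {2,7,8}; col 4 has {4,5,6,7,9}; box has {1,2,4,5,6,7,8,9} → only 3 remains.
C5 = 5 (sole candidate).
J2 = 3 (hidden single in row 2).
A2 = 9 (hidden single in row 2).
G6 = 9: in row 6, 9 can only go here (every other open cell in that row sees a 9).
B8 = 3 (hidden single in row 8).
C4 = 3 (hidden single in row 4).
G9 = 3 (hidden single in row 9).
D1 = 1 (hidden single in column 4).
F9 = 4 (hidden single in column 6).
B9 = 1 (sole candidate).
C9 = 2 (sole candidate).
D9 = 8 (sole candidate).
D8 = 2 (sole candidate).
J8 = 8 (sole candidate).
A3 = 2 (hidden single in column 1).
J3 = 6 (sole candidate).
J6 = 5: row 6 has {2,3,7,8,9}; col 9 has {1,3,4,6,7,8,9}; box has {1,2,3,7,8,9} → only 5 remains.
J7 = 2 (sole candidate).
H6 = 4: row 6 has {2,3,5,7,8,9}; col 8 has {3,6,8,9}; box has {1,2,3,5,7,8,9} → only 4 remains.
H8 = 7 (sole candidate).
H1 = 2 (sole candidate).
H2 = 1 (sole candidate).
G4 = 6 (sole candidate).
G7 = 4 (sole candidate).
H7 = 5 (sole candidate).
A8 = 4 (sole candidate).
C2 = 4 (sole candidate).
A4 = 7 (sole candidate).
B4 = 4 (sole candidate).
A7 = 6 (sole candidate).
B7 = 7 (sole candidate).
B2 = 8 (sole candidate).
F2 = 2 (sole candidate).
B3 = 5 (sole candidate).
F3 = 8 (sole candidate).
G3 = 7 (sole candidate).
A6 = 1: row 6 has {2,3,4,5,7,8,9}; col 1 has {2,3,4,5,6,7,8,9}; box has {2,3,4,5,7,8,9} → only 1 remains.
C6 = 6: row 6 has {1,2,3,4,5,7,8,9}; col 3 has {2,3,4,5,8,9}; box has {1,2,3,4,5,7,8,9} → only 6 remains.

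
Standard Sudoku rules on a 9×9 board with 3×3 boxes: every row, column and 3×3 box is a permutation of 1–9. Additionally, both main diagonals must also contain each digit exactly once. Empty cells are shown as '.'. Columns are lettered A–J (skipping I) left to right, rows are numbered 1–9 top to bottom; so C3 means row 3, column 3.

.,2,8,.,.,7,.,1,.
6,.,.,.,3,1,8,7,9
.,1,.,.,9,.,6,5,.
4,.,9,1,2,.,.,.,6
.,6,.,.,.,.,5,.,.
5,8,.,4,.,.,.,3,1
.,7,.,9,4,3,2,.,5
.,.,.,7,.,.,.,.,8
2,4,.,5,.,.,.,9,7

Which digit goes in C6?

D1 = 6 (sole candidate).
E1 = 5 (sole candidate).
J1 = 3 (sole candidate).
B2 = 5 (sole candidate).
C2 = 4 (sole candidate).
D2 = 2 (sole candidate).
C3 = 3 (sole candidate).
D3 = 8 (sole candidate).
F3 = 4 (sole candidate).
J3 = 2 (sole candidate).
B4 = 3 (sole candidate).
G4 = 7 (sole candidate).
H4 = 8 (sole candidate).
D5 = 3 (sole candidate).
E5 = 8 (sole candidate).
F5 = 9 (sole candidate).
J5 = 4 (sole candidate).
F6 = 6 (sole candidate).
G6 = 9 (sole candidate).
C7 = 1 (sole candidate).
H7 = 6 (sole candidate).
B8 = 9 (sole candidate).
F8 = 2 (sole candidate).
H8 = 4 (sole candidate).
C9 = 6 (sole candidate).
E9 = 1 (sole candidate).
F9 = 8 (sole candidate).
G9 = 3 (sole candidate).
A1 = 9 (sole candidate).
G1 = 4 (sole candidate).
A3 = 7 (sole candidate).
F4 = 5 (sole candidate).
A5 = 1 (sole candidate).
H5 = 2 (sole candidate).
E6 = 7 (sole candidate).
A7 = 8 (sole candidate).
A8 = 3 (sole candidate).
C8 = 5 (sole candidate).
E8 = 6 (sole candidate).
G8 = 1 (sole candidate).
C5 = 7 (sole candidate).
C6 = 2: row 6 has {1,3,4,5,6,7,8,9}; col 3 has {1,3,4,5,6,7,8,9}; box has {1,3,4,5,6,7,8,9} → only 2 remains.

2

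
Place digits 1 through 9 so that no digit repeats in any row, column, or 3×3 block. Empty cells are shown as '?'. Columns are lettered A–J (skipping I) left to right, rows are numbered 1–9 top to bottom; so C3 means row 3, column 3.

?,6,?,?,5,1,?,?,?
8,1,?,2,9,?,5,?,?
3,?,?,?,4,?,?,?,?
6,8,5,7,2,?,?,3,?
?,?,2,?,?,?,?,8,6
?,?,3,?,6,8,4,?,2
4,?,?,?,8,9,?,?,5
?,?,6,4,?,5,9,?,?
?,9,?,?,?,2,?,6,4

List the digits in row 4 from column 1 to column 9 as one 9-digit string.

685724139

F4 = 4: row 4 has {2,3,5,6,7,8}; col 6 has {1,2,5,8,9}; box has {2,6,7,8} → only 4 remains.
G4 = 1: row 4 has {2,3,4,5,6,7,8}; col 7 has {4,5,9}; box has {2,3,4,6,8} → only 1 remains.
J4 = 9: row 4 has {1,2,3,4,5,6,7,8}; col 9 has {2,4,5,6}; box has {1,2,3,4,6,8} → only 9 remains.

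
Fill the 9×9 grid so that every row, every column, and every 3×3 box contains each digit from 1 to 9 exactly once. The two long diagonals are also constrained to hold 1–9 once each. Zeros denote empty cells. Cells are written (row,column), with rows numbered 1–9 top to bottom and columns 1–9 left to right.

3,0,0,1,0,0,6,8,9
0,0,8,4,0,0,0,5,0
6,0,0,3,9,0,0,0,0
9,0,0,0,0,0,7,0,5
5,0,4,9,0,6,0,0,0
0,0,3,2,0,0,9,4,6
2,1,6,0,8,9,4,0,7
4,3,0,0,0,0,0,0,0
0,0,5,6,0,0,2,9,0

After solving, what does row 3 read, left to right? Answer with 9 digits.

(3,7) = 1: row 3 has {3,6,9}; col 7 has {2,4,6,7,9}; box has {5,6,8,9}; anti-diagonal has {2,3,5,6,9} → only 1 remains.
(4,4) = 8: row 4 has {5,7,9}; col 4 has {1,2,3,4,6,9}; box has {2,6,9}; main diagonal has {3,4} → only 8 remains.
(4,6) = 4: row 4 has {5,7,8,9}; col 6 has {6,9}; box has {2,6,8,9}; anti-diagonal has {1,2,3,5,6,9} → only 4 remains.
(5,5) = 7: row 5 has {4,5,6,9}; col 5 has {8,9}; box has {2,4,6,8,9}; main diagonal has {3,4,8}; anti-diagonal has {1,2,3,4,5,6,9} → only 7 remains.
(7,4) = 5: row 7 has {1,2,4,6,7,8,9}; col 4 has {1,2,3,4,6,8,9}; box has {6,8,9} → only 5 remains.
(7,8) = 3: row 7 has {1,2,4,5,6,7,8,9}; col 8 has {4,5,8,9}; box has {2,4,7,9} → only 3 remains.
(8,4) = 7: row 8 has {3,4}; col 4 has {1,2,3,4,5,6,8,9}; box has {5,6,8,9} → only 7 remains.
(9,1) = 8: row 9 has {2,5,6,9}; col 1 has {2,3,4,5,6,9}; box has {1,2,3,4,5,6}; anti-diagonal has {1,2,3,4,5,6,7,9} → only 8 remains.
(9,2) = 7: row 9 has {2,5,6,8,9}; col 2 has {1,3}; box has {1,2,3,4,5,6,8} → only 7 remains.
(9,9) = 1: row 9 has {2,5,6,7,8,9}; col 9 has {5,6,7,9}; box has {2,3,4,7,9}; main diagonal has {3,4,7,8} → only 1 remains.
(2,7) = 3: row 2 has {4,5,8}; col 7 has {1,2,4,6,7,9}; box has {1,5,6,8,9} → only 3 remains.
(2,9) = 2: row 2 has {3,4,5,8}; col 9 has {1,5,6,7,9}; box has {1,3,5,6,8,9} → only 2 remains.
(3,3) = 2: row 3 has {1,3,6,9}; col 3 has {3,4,5,6,8}; box has {3,6,8}; main diagonal has {1,3,4,7,8} → only 2 remains.
(3,8) = 7: row 3 has {1,2,3,6,9}; col 8 has {3,4,5,8,9}; box has {1,2,3,5,6,8,9} → only 7 remains.
(3,9) = 4: row 3 has {1,2,3,6,7,9}; col 9 has {1,2,5,6,7,9}; box has {1,2,3,5,6,7,8,9} → only 4 remains.
(4,3) = 1: row 4 has {4,5,7,8,9}; col 3 has {2,3,4,5,6,8}; box has {3,4,5,9} → only 1 remains.
(4,5) = 3: row 4 has {1,4,5,7,8,9}; col 5 has {7,8,9}; box has {2,4,6,7,8,9} → only 3 remains.
(4,8) = 2: row 4 has {1,3,4,5,7,8,9}; col 8 has {3,4,5,7,8,9}; box has {4,5,6,7,9} → only 2 remains.
(5,7) = 8: row 5 has {4,5,6,7,9}; col 7 has {1,2,3,4,6,7,9}; box has {2,4,5,6,7,9} → only 8 remains.
(5,8) = 1: row 5 has {4,5,6,7,8,9}; col 8 has {2,3,4,5,7,8,9}; box has {2,4,5,6,7,8,9} → only 1 remains.
(5,9) = 3: row 5 has {1,4,5,6,7,8,9}; col 9 has {1,2,4,5,6,7,9}; box has {1,2,4,5,6,7,8,9} → only 3 remains.
(6,1) = 7: row 6 has {2,3,4,6,9}; col 1 has {2,3,4,5,6,8,9}; box has {1,3,4,5,9} → only 7 remains.
(6,2) = 8: row 6 has {2,3,4,6,7,9}; col 2 has {1,3,7}; box has {1,3,4,5,7,9} → only 8 remains.
(6,6) = 5: row 6 has {2,3,4,6,7,8,9}; col 6 has {4,6,9}; box has {2,3,4,6,7,8,9}; main diagonal has {1,2,3,4,7,8} → only 5 remains.
(8,3) = 9: row 8 has {3,4,7}; col 3 has {1,2,3,4,5,6,8}; box has {1,2,3,4,5,6,7,8} → only 9 remains.
(8,7) = 5: row 8 has {3,4,7,9}; col 7 has {1,2,3,4,6,7,8,9}; box has {1,2,3,4,7,9} → only 5 remains.
(8,8) = 6: row 8 has {3,4,5,7,9}; col 8 has {1,2,3,4,5,7,8,9}; box has {1,2,3,4,5,7,9}; main diagonal has {1,2,3,4,5,7,8} → only 6 remains.
(8,9) = 8: row 8 has {3,4,5,6,7,9}; col 9 has {1,2,3,4,5,6,7,9}; box has {1,2,3,4,5,6,7,9} → only 8 remains.
(9,5) = 4: row 9 has {1,2,5,6,7,8,9}; col 5 has {3,7,8,9}; box has {5,6,7,8,9} → only 4 remains.
(9,6) = 3: row 9 has {1,2,4,5,6,7,8,9}; col 6 has {4,5,6,9}; box has {4,5,6,7,8,9} → only 3 remains.
(1,3) = 7: row 1 has {1,3,6,8,9}; col 3 has {1,2,3,4,5,6,8,9}; box has {2,3,6,8} → only 7 remains.
(1,6) = 2: row 1 has {1,3,6,7,8,9}; col 6 has {3,4,5,6,9}; box has {1,3,4,9} → only 2 remains.
(2,1) = 1: row 2 has {2,3,4,5,8}; col 1 has {2,3,4,5,6,7,8,9}; box has {2,3,6,7,8} → only 1 remains.
(2,2) = 9: row 2 has {1,2,3,4,5,8}; col 2 has {1,3,7,8}; box has {1,2,3,6,7,8}; main diagonal has {1,2,3,4,5,6,7,8} → only 9 remains.
(2,5) = 6: row 2 has {1,2,3,4,5,8,9}; col 5 has {3,4,7,8,9}; box has {1,2,3,4,9} → only 6 remains.
(2,6) = 7: row 2 has {1,2,3,4,5,6,8,9}; col 6 has {2,3,4,5,6,9}; box has {1,2,3,4,6,9} → only 7 remains.
(3,2) = 5: row 3 has {1,2,3,4,6,7,9}; col 2 has {1,3,7,8,9}; box has {1,2,3,6,7,8,9} → only 5 remains.
(3,6) = 8: row 3 has {1,2,3,4,5,6,7,9}; col 6 has {2,3,4,5,6,7,9}; box has {1,2,3,4,6,7,9} → only 8 remains.

652398174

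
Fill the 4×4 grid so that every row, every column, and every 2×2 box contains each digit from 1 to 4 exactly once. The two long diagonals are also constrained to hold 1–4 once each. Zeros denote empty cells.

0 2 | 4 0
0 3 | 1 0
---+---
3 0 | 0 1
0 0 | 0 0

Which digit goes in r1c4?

3

r1c1 = 1 (sole candidate).
r1c4 = 3: row 1 has {1,2,4}; col 4 has {1}; box has {1,4}; anti-diagonal has {1} → only 3 remains.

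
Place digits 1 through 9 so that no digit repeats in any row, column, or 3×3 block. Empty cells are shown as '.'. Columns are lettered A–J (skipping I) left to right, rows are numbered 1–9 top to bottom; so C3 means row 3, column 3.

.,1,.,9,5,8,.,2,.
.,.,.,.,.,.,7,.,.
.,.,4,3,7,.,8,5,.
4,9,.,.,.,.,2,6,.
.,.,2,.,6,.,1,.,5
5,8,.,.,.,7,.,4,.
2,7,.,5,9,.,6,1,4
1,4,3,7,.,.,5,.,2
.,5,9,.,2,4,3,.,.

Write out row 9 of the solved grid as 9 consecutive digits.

G1 = 4 (sole candidate).
B5 = 3 (sole candidate).
F5 = 9 (sole candidate).
G6 = 9 (sole candidate).
J6 = 3 (sole candidate).
C7 = 8 (sole candidate).
F7 = 3 (sole candidate).
E8 = 8 (sole candidate).
F8 = 6 (sole candidate).
H8 = 9 (sole candidate).
A9 = 6: row 9 has {2,3,4,5,9}; col 1 has {1,2,4,5}; box has {1,2,3,4,5,7,8,9} → only 6 remains.
D9 = 1: row 9 has {2,3,4,5,6,9}; col 4 has {3,5,7,9}; box has {2,3,4,5,6,7,8,9} → only 1 remains.
J1 = 6 (sole candidate).
H2 = 3 (sole candidate).
A3 = 9 (sole candidate).
J3 = 1 (sole candidate).
D4 = 8 (sole candidate).
J4 = 7 (sole candidate).
A5 = 7 (sole candidate).
D5 = 4 (sole candidate).
H5 = 8 (sole candidate).
D6 = 2 (sole candidate).
E6 = 1 (sole candidate).
H9 = 7: row 9 has {1,2,3,4,5,6,9}; col 8 has {1,2,3,4,5,6,8,9}; box has {1,2,3,4,5,6,9} → only 7 remains.
J9 = 8: row 9 has {1,2,3,4,5,6,7,9}; col 9 has {1,2,3,4,5,6,7}; box has {1,2,3,4,5,6,7,9} → only 8 remains.

659124378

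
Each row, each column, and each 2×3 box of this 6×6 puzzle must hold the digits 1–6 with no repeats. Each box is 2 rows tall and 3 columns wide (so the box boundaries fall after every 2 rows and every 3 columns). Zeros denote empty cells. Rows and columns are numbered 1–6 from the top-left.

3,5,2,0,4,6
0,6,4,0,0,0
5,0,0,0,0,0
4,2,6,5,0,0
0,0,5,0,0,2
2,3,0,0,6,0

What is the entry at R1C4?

R1C4 = 1: row 1 has {2,3,4,5,6}; col 4 has {5}; box has {4,6} → only 1 remains.

1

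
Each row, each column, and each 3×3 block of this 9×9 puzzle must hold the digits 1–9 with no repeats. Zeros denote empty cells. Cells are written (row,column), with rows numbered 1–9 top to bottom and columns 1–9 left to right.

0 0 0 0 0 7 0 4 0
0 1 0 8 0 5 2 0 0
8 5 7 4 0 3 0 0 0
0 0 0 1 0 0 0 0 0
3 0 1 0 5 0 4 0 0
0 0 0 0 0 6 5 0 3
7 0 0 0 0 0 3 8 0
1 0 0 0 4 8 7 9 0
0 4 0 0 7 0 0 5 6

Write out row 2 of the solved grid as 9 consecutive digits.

614895237

(8,9) = 2: row 8 has {1,4,7,8,9}; col 9 has {3,6}; box has {3,5,6,7,8,9} → only 2 remains.
(9,7) = 1: row 9 has {4,5,6,7}; col 7 has {2,3,4,5,7}; box has {2,3,5,6,7,8,9} → only 1 remains.
(7,9) = 4: row 7 has {3,7,8}; col 9 has {2,3,6}; box has {1,2,3,5,6,7,8,9} → only 4 remains.
(1,9) = 5: in row 1, 5 can only go here (every other open cell in that row sees a 5).
(1,5) = 1: in row 1, 1 can only go here (every other open cell in that row sees a 1).
(1,7) = 8: in row 1, 8 can only go here (every other open cell in that row sees an 8).
(3,5) = 2: in row 3, 2 can only go here (every other open cell in that row sees a 2).
(4,5) = 3: in row 4, 3 can only go here (every other open cell in that row sees a 3).
(6,8) = 1: in row 6, 1 can only go here (every other open cell in that row sees a 1).
(3,8) = 6: row 3 has {2,3,4,5,7,8}; col 8 has {1,4,5,8,9}; box has {2,4,5,8} → only 6 remains.
(3,7) = 9: row 3 has {2,3,4,5,6,7,8}; col 7 has {1,2,3,4,5,7,8}; box has {2,4,5,6,8} → only 9 remains.
(3,9) = 1: row 3 has {2,3,4,5,6,7,8,9}; col 9 has {2,3,4,5,6}; box has {2,4,5,6,8,9} → only 1 remains.
(4,7) = 6: row 4 has {1,3}; col 7 has {1,2,3,4,5,7,8,9}; box has {1,3,4,5} → only 6 remains.
(2,9) = 7: row 2 has {1,2,5,8}; col 9 has {1,2,3,4,5,6}; box has {1,2,4,5,6,8,9} → only 7 remains.
(2,8) = 3: row 2 has {1,2,5,7,8}; col 8 has {1,4,5,6,8,9}; box has {1,2,4,5,6,7,8,9} → only 3 remains.
(5,2) = 6: in row 5, 6 can only go here (every other open cell in that row sees a 6).
(8,2) = 3: row 8 has {1,2,4,7,8,9}; col 2 has {1,4,5,6}; box has {1,4,7} → only 3 remains.
(1,3) = 3: in row 1, 3 can only go here (every other open cell in that row sees a 3).
(5,9) = 8: in row 5, 8 can only go here (every other open cell in that row sees an 8).
(4,9) = 9: row 4 has {1,3,6}; col 9 has {1,2,3,4,5,6,7,8}; box has {1,3,4,5,6,8} → only 9 remains.
(7,6) = 1: in row 7, 1 can only go here (every other open cell in that row sees a 1).
(9,3) = 8: in row 9, 8 can only go here (every other open cell in that row sees an 8).
(9,4) = 3: in row 9, 3 can only go here (every other open cell in that row sees a 3).
(4,2) = 8: in row 4, 8 can only go here (every other open cell in that row sees an 8).
(4,8) = 7: in row 4, 7 can only go here (every other open cell in that row sees a 7).
(5,8) = 2: row 5 has {1,3,4,5,6,8}; col 8 has {1,3,4,5,6,7,8,9}; box has {1,3,4,5,6,7,8,9} → only 2 remains.
(5,6) = 9: row 5 has {1,2,3,4,5,6,8}; col 6 has {1,3,5,6,7,8}; box has {1,3,5,6} → only 9 remains.
(6,5) = 8: row 6 has {1,3,5,6}; col 5 has {1,2,3,4,5,7}; box has {1,3,5,6,9} → only 8 remains.
(9,6) = 2: row 9 has {1,3,4,5,6,7,8}; col 6 has {1,3,5,6,7,8,9}; box has {1,3,4,7,8} → only 2 remains.
(4,6) = 4: row 4 has {1,3,6,7,8,9}; col 6 has {1,2,3,5,6,7,8,9}; box has {1,3,5,6,8,9} → only 4 remains.
(5,4) = 7: row 5 has {1,2,3,4,5,6,8,9}; col 4 has {1,3,4,8}; box has {1,3,4,5,6,8,9} → only 7 remains.
(6,4) = 2: row 6 has {1,3,5,6,8}; col 4 has {1,3,4,7,8}; box has {1,3,4,5,6,7,8,9} → only 2 remains.
(9,1) = 9: row 9 has {1,2,3,4,5,6,7,8}; col 1 has {1,3,7,8}; box has {1,3,4,7,8} → only 9 remains.
(6,1) = 4: row 6 has {1,2,3,5,6,8}; col 1 has {1,3,7,8,9}; box has {1,3,6,8} → only 4 remains.
(6,3) = 9: row 6 has {1,2,3,4,5,6,8}; col 3 has {1,3,7,8}; box has {1,3,4,6,8} → only 9 remains.
(7,2) = 2: row 7 has {1,3,4,7,8}; col 2 has {1,3,4,5,6,8}; box has {1,3,4,7,8,9} → only 2 remains.
(1,2) = 9: row 1 has {1,3,4,5,7,8}; col 2 has {1,2,3,4,5,6,8}; box has {1,3,5,7,8} → only 9 remains.
(1,4) = 6: row 1 has {1,3,4,5,7,8,9}; col 4 has {1,2,3,4,7,8}; box has {1,2,3,4,5,7,8} → only 6 remains.
(2,1) = 6: row 2 has {1,2,3,5,7,8}; col 1 has {1,3,4,7,8,9}; box has {1,3,5,7,8,9} → only 6 remains.
(2,3) = 4: row 2 has {1,2,3,5,6,7,8}; col 3 has {1,3,7,8,9}; box has {1,3,5,6,7,8,9} → only 4 remains.
(2,5) = 9: row 2 has {1,2,3,4,5,6,7,8}; col 5 has {1,2,3,4,5,7,8}; box has {1,2,3,4,5,6,7,8} → only 9 remains.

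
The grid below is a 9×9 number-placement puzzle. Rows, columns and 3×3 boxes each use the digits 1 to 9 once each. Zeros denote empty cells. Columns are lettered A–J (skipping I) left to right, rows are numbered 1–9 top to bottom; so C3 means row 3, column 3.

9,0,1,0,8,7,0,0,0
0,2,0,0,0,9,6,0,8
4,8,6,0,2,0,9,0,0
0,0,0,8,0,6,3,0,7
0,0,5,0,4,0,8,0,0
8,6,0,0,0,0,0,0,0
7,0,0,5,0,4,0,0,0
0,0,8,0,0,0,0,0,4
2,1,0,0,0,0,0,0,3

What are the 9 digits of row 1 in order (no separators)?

931687245

A4 = 1 (sole candidate).
A5 = 3 (sole candidate).
F9 = 8 (sole candidate).
A2 = 5 (sole candidate).
A8 = 6 (sole candidate).
B1 = 3: row 1 has {1,7,8,9}; col 2 has {1,2,6,8}; box has {1,2,4,5,6,8,9} → only 3 remains.
C2 = 7 (sole candidate).
B7 = 9 (sole candidate).
C7 = 3 (sole candidate).
B8 = 5 (sole candidate).
C9 = 4 (sole candidate).
B4 = 4 (sole candidate).
B5 = 7 (sole candidate).
D1 = 6: in row 1, 6 can only go here (every other open cell in that row sees a 6).
H3 = 7 (hidden single in row 3).
H7 = 8 (hidden single in row 7).
D2 = 4 (hidden single in column 4).
H2 = 3 (hidden single in column 8).
E2 = 1 (sole candidate).
D3 = 3 (sole candidate).
F3 = 5 (sole candidate).
J3 = 1 (sole candidate).
E7 = 6 (sole candidate).
J7 = 2 (sole candidate).
J1 = 5: row 1 has {1,3,6,7,8,9}; col 9 has {1,2,3,4,7,8}; box has {1,3,6,7,8,9} → only 5 remains.
J6 = 9 (sole candidate).
G7 = 1 (sole candidate).
G8 = 7 (sole candidate).
H8 = 9 (sole candidate).
G9 = 5 (sole candidate).
H9 = 6 (sole candidate).
J5 = 6 (sole candidate).
C6 = 2 (sole candidate).
G6 = 4 (sole candidate).
E8 = 3 (sole candidate).
G1 = 2: row 1 has {1,3,5,6,7,8,9}; col 7 has {1,3,4,5,6,7,8,9}; box has {1,3,5,6,7,8,9} → only 2 remains.
H1 = 4: row 1 has {1,2,3,5,6,7,8,9}; col 8 has {3,6,7,8,9}; box has {1,2,3,5,6,7,8,9} → only 4 remains.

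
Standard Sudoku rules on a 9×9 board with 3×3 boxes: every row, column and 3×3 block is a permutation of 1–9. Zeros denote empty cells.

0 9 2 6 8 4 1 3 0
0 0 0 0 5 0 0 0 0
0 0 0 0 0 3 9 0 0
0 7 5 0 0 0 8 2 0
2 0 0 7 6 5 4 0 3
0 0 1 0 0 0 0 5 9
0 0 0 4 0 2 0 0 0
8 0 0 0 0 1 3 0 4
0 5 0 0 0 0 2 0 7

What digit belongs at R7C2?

6

R1C9 = 5: row 1 has {1,2,3,4,6,8,9}; col 9 has {3,4,7,9}; box has {1,3,9} → only 5 remains.
R4C6 = 9: row 4 has {2,5,7,8}; col 6 has {1,2,3,4,5}; box has {5,6,7} → only 9 remains.
R5C2 = 8: row 5 has {2,3,4,5,6,7}; col 2 has {5,7,9}; box has {1,2,5,7} → only 8 remains.
R5C3 = 9: row 5 has {2,3,4,5,6,7,8}; col 3 has {1,2,5}; box has {1,2,5,7,8} → only 9 remains.
R5C8 = 1: row 5 has {2,3,4,5,6,7,8,9}; col 8 has {2,3,5}; box has {2,3,4,5,8,9} → only 1 remains.
R6C6 = 8: row 6 has {1,5,9}; col 6 has {1,2,3,4,5,9}; box has {5,6,7,9} → only 8 remains.
R9C6 = 6: row 9 has {2,5,7}; col 6 has {1,2,3,4,5,8,9}; box has {1,2,4} → only 6 remains.
R1C1 = 7: row 1 has {1,2,3,4,5,6,8,9}; col 1 has {2,8}; box has {2,9} → only 7 remains.
R2C6 = 7: row 2 has {5}; col 6 has {1,2,3,4,5,6,8,9}; box has {3,4,5,6,8} → only 7 remains.
R2C7 = 6: row 2 has {5,7}; col 7 has {1,2,3,4,8,9}; box has {1,3,5,9} → only 6 remains.
R4C9 = 6: row 4 has {2,5,7,8,9}; col 9 has {3,4,5,7,9}; box has {1,2,3,4,5,8,9} → only 6 remains.
R6C7 = 7: row 6 has {1,5,8,9}; col 7 has {1,2,3,4,6,8,9}; box has {1,2,3,4,5,6,8,9} → only 7 remains.
R7C7 = 5: row 7 has {2,4}; col 7 has {1,2,3,4,6,7,8,9}; box has {2,3,4,7} → only 5 remains.
R2C4 = 9: in row 2, 9 can only go here (every other open cell in that row sees a 9).
R8C4 = 5: row 8 has {1,3,4,8}; col 4 has {4,6,7,9}; box has {1,2,4,6} → only 5 remains.
R2C9 = 2: in row 2, 2 can only go here (every other open cell in that row sees a 2).
R3C9 = 8: row 3 has {3,9}; col 9 has {2,3,4,5,6,7,9}; box has {1,2,3,5,6,9} → only 8 remains.
R7C9 = 1: row 7 has {2,4,5}; col 9 has {2,3,4,5,6,7,8,9}; box has {2,3,4,5,7} → only 1 remains.
R2C8 = 4: row 2 has {2,5,6,7,9}; col 8 has {1,2,3,5}; box has {1,2,3,5,6,8,9} → only 4 remains.
R3C8 = 7: row 3 has {3,8,9}; col 8 has {1,2,3,4,5}; box has {1,2,3,4,5,6,8,9} → only 7 remains.
R2C3 = 8: in row 2, 8 can only go here (every other open cell in that row sees an 8).
R3C1 = 5: in row 3, 5 can only go here (every other open cell in that row sees a 5).
R7C8 = 8: in row 7, 8 can only go here (every other open cell in that row sees an 8).
R9C8 = 9: row 9 has {2,5,6,7}; col 8 has {1,2,3,4,5,7,8}; box has {1,2,3,4,5,7,8} → only 9 remains.
R8C8 = 6: row 8 has {1,3,4,5,8}; col 8 has {1,2,3,4,5,7,8,9}; box has {1,2,3,4,5,7,8,9} → only 6 remains.
R9C5 = 3: row 9 has {2,5,6,7,9}; col 5 has {5,6,8}; box has {1,2,4,5,6} → only 3 remains.
R8C2 = 2: row 8 has {1,3,4,5,6,8}; col 2 has {5,7,8,9}; box has {5,8} → only 2 remains.
R8C3 = 7: row 8 has {1,2,3,4,5,6,8}; col 3 has {1,2,5,8,9}; box has {2,5,8} → only 7 remains.
R8C5 = 9: row 8 has {1,2,3,4,5,6,7,8}; col 5 has {3,5,6,8}; box has {1,2,3,4,5,6} → only 9 remains.
R9C3 = 4: row 9 has {2,3,5,6,7,9}; col 3 has {1,2,5,7,8,9}; box has {2,5,7,8} → only 4 remains.
R9C4 = 8: row 9 has {2,3,4,5,6,7,9}; col 4 has {4,5,6,7,9}; box has {1,2,3,4,5,6,9} → only 8 remains.
R3C3 = 6: row 3 has {3,5,7,8,9}; col 3 has {1,2,4,5,7,8,9}; box has {2,5,7,8,9} → only 6 remains.
R7C3 = 3: row 7 has {1,2,4,5,8}; col 3 has {1,2,4,5,6,7,8,9}; box has {2,4,5,7,8} → only 3 remains.
R7C5 = 7: row 7 has {1,2,3,4,5,8}; col 5 has {3,5,6,8,9}; box has {1,2,3,4,5,6,8,9} → only 7 remains.
R9C1 = 1: row 9 has {2,3,4,5,6,7,8,9}; col 1 has {2,5,7,8}; box has {2,3,4,5,7,8} → only 1 remains.
R2C1 = 3: row 2 has {2,4,5,6,7,8,9}; col 1 has {1,2,5,7,8}; box has {2,5,6,7,8,9} → only 3 remains.
R2C2 = 1: row 2 has {2,3,4,5,6,7,8,9}; col 2 has {2,5,7,8,9}; box has {2,3,5,6,7,8,9} → only 1 remains.
R3C2 = 4: row 3 has {3,5,6,7,8,9}; col 2 has {1,2,5,7,8,9}; box has {1,2,3,5,6,7,8,9} → only 4 remains.
R4C1 = 4: row 4 has {2,5,6,7,8,9}; col 1 has {1,2,3,5,7,8}; box has {1,2,5,7,8,9} → only 4 remains.
R4C5 = 1: row 4 has {2,4,5,6,7,8,9}; col 5 has {3,5,6,7,8,9}; box has {5,6,7,8,9} → only 1 remains.
R6C1 = 6: row 6 has {1,5,7,8,9}; col 1 has {1,2,3,4,5,7,8}; box has {1,2,4,5,7,8,9} → only 6 remains.
R6C2 = 3: row 6 has {1,5,6,7,8,9}; col 2 has {1,2,4,5,7,8,9}; box has {1,2,4,5,6,7,8,9} → only 3 remains.
R6C4 = 2: row 6 has {1,3,5,6,7,8,9}; col 4 has {4,5,6,7,8,9}; box has {1,5,6,7,8,9} → only 2 remains.
R6C5 = 4: row 6 has {1,2,3,5,6,7,8,9}; col 5 has {1,3,5,6,7,8,9}; box has {1,2,5,6,7,8,9} → only 4 remains.
R7C1 = 9: row 7 has {1,2,3,4,5,7,8}; col 1 has {1,2,3,4,5,6,7,8}; box has {1,2,3,4,5,7,8} → only 9 remains.
R7C2 = 6: row 7 has {1,2,3,4,5,7,8,9}; col 2 has {1,2,3,4,5,7,8,9}; box has {1,2,3,4,5,7,8,9} → only 6 remains.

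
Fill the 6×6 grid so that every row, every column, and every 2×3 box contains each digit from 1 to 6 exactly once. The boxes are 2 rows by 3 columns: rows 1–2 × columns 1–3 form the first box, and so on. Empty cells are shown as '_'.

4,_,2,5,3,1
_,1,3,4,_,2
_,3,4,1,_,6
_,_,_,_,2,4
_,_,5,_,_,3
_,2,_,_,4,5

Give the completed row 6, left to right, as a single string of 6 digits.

row 1, column 2 = 6 (sole candidate).
row 2, column 1 = 5 (sole candidate).
row 2, column 5 = 6 (sole candidate).
row 3, column 1 = 2 (sole candidate).
row 3, column 5 = 5 (sole candidate).
row 4, column 2 = 5 (sole candidate).
row 4, column 4 = 3 (sole candidate).
row 5, column 2 = 4 (sole candidate).
row 5, column 5 = 1 (sole candidate).
row 6, column 4 = 6: row 6 has {2,4,5}; col 4 has {1,3,4,5}; box has {1,3,4,5} → only 6 remains.
row 5, column 1 = 6 (sole candidate).
row 5, column 4 = 2 (sole candidate).
row 6, column 3 = 1: row 6 has {2,4,5,6}; col 3 has {2,3,4,5}; box has {2,4,5,6} → only 1 remains.
row 4, column 1 = 1 (sole candidate).
row 4, column 3 = 6 (sole candidate).
row 6, column 1 = 3: row 6 has {1,2,4,5,6}; col 1 has {1,2,4,5,6}; box has {1,2,4,5,6} → only 3 remains.

321645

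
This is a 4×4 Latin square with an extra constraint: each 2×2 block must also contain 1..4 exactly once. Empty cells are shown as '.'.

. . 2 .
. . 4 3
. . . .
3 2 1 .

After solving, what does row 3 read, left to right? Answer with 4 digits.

r1c4 = 1: row 1 has {2}; col 4 has {3}; box has {2,3,4} → only 1 remains.
r2c2 = 1: row 2 has {3,4}; col 2 has {2}; box has {} → only 1 remains.
r3c2 = 4: row 3 has {}; col 2 has {1,2}; box has {2,3} → only 4 remains.
r3c3 = 3: row 3 has {4}; col 3 has {1,2,4}; box has {1} → only 3 remains.
r3c4 = 2: row 3 has {3,4}; col 4 has {1,3}; box has {1,3} → only 2 remains.
r4c4 = 4: row 4 has {1,2,3}; col 4 has {1,2,3}; box has {1,2,3} → only 4 remains.
r1c1 = 4: row 1 has {1,2}; col 1 has {3}; box has {1} → only 4 remains.
r1c2 = 3: row 1 has {1,2,4}; col 2 has {1,2,4}; box has {1,4} → only 3 remains.
r2c1 = 2: row 2 has {1,3,4}; col 1 has {3,4}; box has {1,3,4} → only 2 remains.
r3c1 = 1: row 3 has {2,3,4}; col 1 has {2,3,4}; box has {2,3,4} → only 1 remains.

1432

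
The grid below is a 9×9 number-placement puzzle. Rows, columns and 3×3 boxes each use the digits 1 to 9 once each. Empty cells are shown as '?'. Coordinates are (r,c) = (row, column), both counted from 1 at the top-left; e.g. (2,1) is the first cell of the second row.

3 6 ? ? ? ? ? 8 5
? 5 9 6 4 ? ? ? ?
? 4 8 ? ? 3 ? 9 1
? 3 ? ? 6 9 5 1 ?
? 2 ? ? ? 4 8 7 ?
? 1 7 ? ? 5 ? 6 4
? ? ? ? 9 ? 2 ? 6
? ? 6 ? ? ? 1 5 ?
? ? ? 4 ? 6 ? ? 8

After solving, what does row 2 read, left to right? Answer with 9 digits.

159648723

(4,3) = 4: row 4 has {1,3,5,6,9}; col 3 has {6,7,8,9}; box has {1,2,3,7} → only 4 remains.
(4,9) = 2: row 4 has {1,3,4,5,6,9}; col 9 has {1,4,5,6,8}; box has {1,4,5,6,7,8} → only 2 remains.
(5,3) = 5: row 5 has {2,4,7,8}; col 3 has {4,6,7,8,9}; box has {1,2,3,4,7} → only 5 remains.
(9,8) = 3: row 9 has {4,6,8}; col 8 has {1,5,6,7,8,9}; box has {1,2,5,6,8} → only 3 remains.
(2,8) = 2: row 2 has {4,5,6,9}; col 8 has {1,3,5,6,7,8,9}; box has {1,5,8,9} → only 2 remains.
(4,1) = 8: row 4 has {1,2,3,4,5,6,9}; col 1 has {3}; box has {1,2,3,4,5,7} → only 8 remains.
(4,4) = 7: row 4 has {1,2,3,4,5,6,8,9}; col 4 has {4,6}; box has {4,5,6,9} → only 7 remains.
(6,1) = 9: row 6 has {1,4,5,6,7}; col 1 has {3,8}; box has {1,2,3,4,5,7,8} → only 9 remains.
(6,7) = 3: row 6 has {1,4,5,6,7,9}; col 7 has {1,2,5,8}; box has {1,2,4,5,6,7,8} → only 3 remains.
(7,8) = 4: row 7 has {2,6,9}; col 8 has {1,2,3,5,6,7,8,9}; box has {1,2,3,5,6,8} → only 4 remains.
(2,7) = 7: row 2 has {2,4,5,6,9}; col 7 has {1,2,3,5,8}; box has {1,2,5,8,9} → only 7 remains.
(2,9) = 3: row 2 has {2,4,5,6,7,9}; col 9 has {1,2,4,5,6,8}; box has {1,2,5,7,8,9} → only 3 remains.
(3,7) = 6: row 3 has {1,3,4,8,9}; col 7 has {1,2,3,5,7,8}; box has {1,2,3,5,7,8,9} → only 6 remains.
(5,1) = 6: row 5 has {2,4,5,7,8}; col 1 has {3,8,9}; box has {1,2,3,4,5,7,8,9} → only 6 remains.
(5,9) = 9: row 5 has {2,4,5,6,7,8}; col 9 has {1,2,3,4,5,6,8}; box has {1,2,3,4,5,6,7,8} → only 9 remains.
(8,9) = 7: row 8 has {1,5,6}; col 9 has {1,2,3,4,5,6,8,9}; box has {1,2,3,4,5,6,8} → only 7 remains.
(9,7) = 9: row 9 has {3,4,6,8}; col 7 has {1,2,3,5,6,7,8}; box has {1,2,3,4,5,6,7,8} → only 9 remains.
(1,7) = 4: row 1 has {3,5,6,8}; col 7 has {1,2,3,5,6,7,8,9}; box has {1,2,3,5,6,7,8,9} → only 4 remains.
(2,1) = 1: row 2 has {2,3,4,5,6,7,9}; col 1 has {3,6,8,9}; box has {3,4,5,6,8,9} → only 1 remains.
(2,6) = 8: row 2 has {1,2,3,4,5,6,7,9}; col 6 has {3,4,5,6,9}; box has {3,4,6} → only 8 remains.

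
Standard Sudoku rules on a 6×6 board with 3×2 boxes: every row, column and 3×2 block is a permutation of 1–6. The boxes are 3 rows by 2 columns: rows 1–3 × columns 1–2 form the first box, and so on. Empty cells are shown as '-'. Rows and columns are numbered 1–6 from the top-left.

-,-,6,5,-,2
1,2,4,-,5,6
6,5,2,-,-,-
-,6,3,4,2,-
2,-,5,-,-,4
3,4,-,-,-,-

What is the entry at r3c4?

r1c1 = 4: row 1 has {2,5,6}; col 1 has {1,2,3,6}; box has {1,2,5,6} → only 4 remains.
r1c2 = 3: row 1 has {2,4,5,6}; col 2 has {2,4,5,6}; box has {1,2,4,5,6} → only 3 remains.
r1c5 = 1: row 1 has {2,3,4,5,6}; col 5 has {2,5}; box has {2,5,6} → only 1 remains.
r2c4 = 3: row 2 has {1,2,4,5,6}; col 4 has {4,5}; box has {2,4,5,6} → only 3 remains.
r3c4 = 1: row 3 has {2,5,6}; col 4 has {3,4,5}; box has {2,3,4,5,6} → only 1 remains.

1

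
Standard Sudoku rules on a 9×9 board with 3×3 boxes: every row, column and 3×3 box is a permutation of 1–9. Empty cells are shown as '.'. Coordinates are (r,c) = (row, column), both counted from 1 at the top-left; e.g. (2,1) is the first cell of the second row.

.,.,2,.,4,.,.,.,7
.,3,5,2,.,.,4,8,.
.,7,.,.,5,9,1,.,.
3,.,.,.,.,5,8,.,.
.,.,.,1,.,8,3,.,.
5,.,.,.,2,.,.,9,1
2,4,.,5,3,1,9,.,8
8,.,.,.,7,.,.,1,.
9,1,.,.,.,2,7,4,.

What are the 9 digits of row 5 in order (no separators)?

729168354

(6,7) = 6: row 6 has {1,2,5,9}; col 7 has {1,3,4,7,8,9}; box has {1,3,8,9} → only 6 remains.
(7,8) = 6: row 7 has {1,2,3,4,5,8,9}; col 8 has {1,4,8,9}; box has {1,4,7,8,9} → only 6 remains.
(1,7) = 5: row 1 has {2,4,7}; col 7 has {1,3,4,6,7,8,9}; box has {1,4,7,8} → only 5 remains.
(1,8) = 3: row 1 has {2,4,5,7}; col 8 has {1,4,6,8,9}; box has {1,4,5,7,8} → only 3 remains.
(3,8) = 2: row 3 has {1,5,7,9}; col 8 has {1,3,4,6,8,9}; box has {1,3,4,5,7,8} → only 2 remains.
(3,9) = 6: row 3 has {1,2,5,7,9}; col 9 has {1,7,8}; box has {1,2,3,4,5,7,8} → only 6 remains.
(4,8) = 7: row 4 has {3,5,8}; col 8 has {1,2,3,4,6,8,9}; box has {1,3,6,8,9} → only 7 remains.
(5,8) = 5: row 5 has {1,3,8}; col 8 has {1,2,3,4,6,7,8,9}; box has {1,3,6,7,8,9} → only 5 remains.
(6,2) = 8: row 6 has {1,2,5,6,9}; col 2 has {1,3,4,7}; box has {3,5} → only 8 remains.
(7,3) = 7: row 7 has {1,2,3,4,5,6,8,9}; col 3 has {2,5}; box has {1,2,4,8,9} → only 7 remains.
(8,7) = 2: row 8 has {1,7,8}; col 7 has {1,3,4,5,6,7,8,9}; box has {1,4,6,7,8,9} → only 2 remains.
(1,6) = 6: row 1 has {2,3,4,5,7}; col 6 has {1,2,5,8,9}; box has {2,4,5,9} → only 6 remains.
(2,5) = 1: row 2 has {2,3,4,5,8}; col 5 has {2,3,4,5,7}; box has {2,4,5,6,9} → only 1 remains.
(2,6) = 7: row 2 has {1,2,3,4,5,8}; col 6 has {1,2,5,6,8,9}; box has {1,2,4,5,6,9} → only 7 remains.
(2,9) = 9: row 2 has {1,2,3,4,5,7,8}; col 9 has {1,6,7,8}; box has {1,2,3,4,5,6,7,8} → only 9 remains.
(3,1) = 4: row 3 has {1,2,5,6,7,9}; col 1 has {2,3,5,8,9}; box has {2,3,5,7} → only 4 remains.
(3,3) = 8: row 3 has {1,2,4,5,6,7,9}; col 3 has {2,5,7}; box has {2,3,4,5,7} → only 8 remains.
(3,4) = 3: row 3 has {1,2,4,5,6,7,8,9}; col 4 has {1,2,5}; box has {1,2,4,5,6,7,9} → only 3 remains.
(6,3) = 4: row 6 has {1,2,5,6,8,9}; col 3 has {2,5,7,8}; box has {3,5,8} → only 4 remains.
(6,4) = 7: row 6 has {1,2,4,5,6,8,9}; col 4 has {1,2,3,5}; box has {1,2,5,8} → only 7 remains.
(6,6) = 3: row 6 has {1,2,4,5,6,7,8,9}; col 6 has {1,2,5,6,7,8,9}; box has {1,2,5,7,8} → only 3 remains.
(8,6) = 4: row 8 has {1,2,7,8}; col 6 has {1,2,3,5,6,7,8,9}; box has {1,2,3,5,7} → only 4 remains.
(1,1) = 1: row 1 has {2,3,4,5,6,7}; col 1 has {2,3,4,5,8,9}; box has {2,3,4,5,7,8} → only 1 remains.
(1,2) = 9: row 1 has {1,2,3,4,5,6,7}; col 2 has {1,3,4,7,8}; box has {1,2,3,4,5,7,8} → only 9 remains.
(1,4) = 8: row 1 has {1,2,3,4,5,6,7,9}; col 4 has {1,2,3,5,7}; box has {1,2,3,4,5,6,7,9} → only 8 remains.
(2,1) = 6: row 2 has {1,2,3,4,5,7,8,9}; col 1 has {1,2,3,4,5,8,9}; box has {1,2,3,4,5,7,8,9} → only 6 remains.
(5,1) = 7: row 5 has {1,3,5,8}; col 1 has {1,2,3,4,5,6,8,9}; box has {3,4,5,8} → only 7 remains.
(9,4) = 6: row 9 has {1,2,4,7,9}; col 4 has {1,2,3,5,7,8}; box has {1,2,3,4,5,7} → only 6 remains.
(9,5) = 8: row 9 has {1,2,4,6,7,9}; col 5 has {1,2,3,4,5,7}; box has {1,2,3,4,5,6,7} → only 8 remains.
(8,4) = 9: row 8 has {1,2,4,7,8}; col 4 has {1,2,3,5,6,7,8}; box has {1,2,3,4,5,6,7,8} → only 9 remains.
(9,3) = 3: row 9 has {1,2,4,6,7,8,9}; col 3 has {2,4,5,7,8}; box has {1,2,4,7,8,9} → only 3 remains.
(9,9) = 5: row 9 has {1,2,3,4,6,7,8,9}; col 9 has {1,6,7,8,9}; box has {1,2,4,6,7,8,9} → only 5 remains.
(4,4) = 4: row 4 has {3,5,7,8}; col 4 has {1,2,3,5,6,7,8,9}; box has {1,2,3,5,7,8} → only 4 remains.
(4,9) = 2: row 4 has {3,4,5,7,8}; col 9 has {1,5,6,7,8,9}; box has {1,3,5,6,7,8,9} → only 2 remains.
(5,9) = 4: row 5 has {1,3,5,7,8}; col 9 has {1,2,5,6,7,8,9}; box has {1,2,3,5,6,7,8,9} → only 4 remains.
(8,3) = 6: row 8 has {1,2,4,7,8,9}; col 3 has {2,3,4,5,7,8}; box has {1,2,3,4,7,8,9} → only 6 remains.
(8,9) = 3: row 8 has {1,2,4,6,7,8,9}; col 9 has {1,2,4,5,6,7,8,9}; box has {1,2,4,5,6,7,8,9} → only 3 remains.
(4,2) = 6: row 4 has {2,3,4,5,7,8}; col 2 has {1,3,4,7,8,9}; box has {3,4,5,7,8} → only 6 remains.
(4,5) = 9: row 4 has {2,3,4,5,6,7,8}; col 5 has {1,2,3,4,5,7,8}; box has {1,2,3,4,5,7,8} → only 9 remains.
(5,2) = 2: row 5 has {1,3,4,5,7,8}; col 2 has {1,3,4,6,7,8,9}; box has {3,4,5,6,7,8} → only 2 remains.
(5,3) = 9: row 5 has {1,2,3,4,5,7,8}; col 3 has {2,3,4,5,6,7,8}; box has {2,3,4,5,6,7,8} → only 9 remains.
(5,5) = 6: row 5 has {1,2,3,4,5,7,8,9}; col 5 has {1,2,3,4,5,7,8,9}; box has {1,2,3,4,5,7,8,9} → only 6 remains.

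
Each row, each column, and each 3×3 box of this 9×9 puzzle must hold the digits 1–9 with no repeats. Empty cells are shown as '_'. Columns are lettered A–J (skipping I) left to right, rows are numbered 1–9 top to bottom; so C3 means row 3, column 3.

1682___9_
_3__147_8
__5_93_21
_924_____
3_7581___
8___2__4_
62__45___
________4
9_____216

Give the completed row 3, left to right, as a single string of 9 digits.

F1 = 7: row 1 has {1,2,6,8,9}; col 6 has {1,3,4,5}; box has {1,2,3,4,9} → only 7 remains.
A2 = 2: row 2 has {1,3,4,7,8}; col 1 has {1,3,6,8,9}; box has {1,3,5,6,8} → only 2 remains.
C2 = 9: row 2 has {1,2,3,4,7,8}; col 3 has {2,5,7,8}; box has {1,2,3,5,6,8} → only 9 remains.
D2 = 6: row 2 has {1,2,3,4,7,8,9}; col 4 has {2,4,5}; box has {1,2,3,4,7,9} → only 6 remains.
H2 = 5: row 2 has {1,2,3,4,6,7,8,9}; col 8 has {1,2,4,9}; box has {1,2,7,8,9} → only 5 remains.
D3 = 8: row 3 has {1,2,3,5,9}; col 4 has {2,4,5,6}; box has {1,2,3,4,6,7,9} → only 8 remains.
A4 = 5: row 4 has {2,4,9}; col 1 has {1,2,3,6,8,9}; box has {2,3,7,8,9} → only 5 remains.
F4 = 6: row 4 has {2,4,5,9}; col 6 has {1,3,4,5,7}; box has {1,2,4,5,8} → only 6 remains.
B5 = 4: row 5 has {1,3,5,7,8}; col 2 has {2,3,6,9}; box has {2,3,5,7,8,9} → only 4 remains.
H5 = 6: row 5 has {1,3,4,5,7,8}; col 8 has {1,2,4,5,9}; box has {4} → only 6 remains.
B6 = 1: row 6 has {2,4,8}; col 2 has {2,3,4,6,9}; box has {2,3,4,5,7,8,9} → only 1 remains.
C6 = 6: row 6 has {1,2,4,8}; col 3 has {2,5,7,8,9}; box has {1,2,3,4,5,7,8,9} → only 6 remains.
F6 = 9: row 6 has {1,2,4,6,8}; col 6 has {1,3,4,5,6,7}; box has {1,2,4,5,6,8} → only 9 remains.
A8 = 7: row 8 has {4}; col 1 has {1,2,3,5,6,8,9}; box has {2,6,9} → only 7 remains.
F9 = 8: row 9 has {1,2,6,9}; col 6 has {1,3,4,5,6,7,9}; box has {4,5} → only 8 remains.
E1 = 5: row 1 has {1,2,6,7,8,9}; col 5 has {1,2,4,8,9}; box has {1,2,3,4,6,7,8,9} → only 5 remains.
J1 = 3: row 1 has {1,2,5,6,7,8,9}; col 9 has {1,4,6,8}; box has {1,2,5,7,8,9} → only 3 remains.
A3 = 4: row 3 has {1,2,3,5,8,9}; col 1 has {1,2,3,5,6,7,8,9}; box has {1,2,3,5,6,8,9} → only 4 remains.
B3 = 7: row 3 has {1,2,3,4,5,8,9}; col 2 has {1,2,3,4,6,9}; box has {1,2,3,4,5,6,8,9} → only 7 remains.
G3 = 6: row 3 has {1,2,3,4,5,7,8,9}; col 7 has {2,7}; box has {1,2,3,5,7,8,9} → only 6 remains.

475893621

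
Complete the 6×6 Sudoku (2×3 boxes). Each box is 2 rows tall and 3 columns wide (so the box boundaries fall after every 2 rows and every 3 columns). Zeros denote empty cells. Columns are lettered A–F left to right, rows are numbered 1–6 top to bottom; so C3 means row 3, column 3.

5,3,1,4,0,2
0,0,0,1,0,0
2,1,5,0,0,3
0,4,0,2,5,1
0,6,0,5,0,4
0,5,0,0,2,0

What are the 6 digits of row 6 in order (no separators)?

154326

E1 = 6: row 1 has {1,2,3,4,5}; col 5 has {2,5}; box has {1,2,4} → only 6 remains.
B2 = 2: row 2 has {1}; col 2 has {1,3,4,5,6}; box has {1,3,5} → only 2 remains.
E2 = 3: row 2 has {1,2}; col 5 has {2,5,6}; box has {1,2,4,6} → only 3 remains.
F2 = 5: row 2 has {1,2,3}; col 6 has {1,2,3,4}; box has {1,2,3,4,6} → only 5 remains.
D3 = 6: row 3 has {1,2,3,5}; col 4 has {1,2,4,5}; box has {1,2,3,5} → only 6 remains.
E3 = 4: row 3 has {1,2,3,5,6}; col 5 has {2,3,5,6}; box has {1,2,3,5,6} → only 4 remains.
E5 = 1: row 5 has {4,5,6}; col 5 has {2,3,4,5,6}; box has {2,4,5} → only 1 remains.
D6 = 3: row 6 has {2,5}; col 4 has {1,2,4,5,6}; box has {1,2,4,5} → only 3 remains.
F6 = 6: row 6 has {2,3,5}; col 6 has {1,2,3,4,5}; box has {1,2,3,4,5} → only 6 remains.
A5 = 3: row 5 has {1,4,5,6}; col 1 has {2,5}; box has {5,6} → only 3 remains.
C5 = 2: row 5 has {1,3,4,5,6}; col 3 has {1,5}; box has {3,5,6} → only 2 remains.
C6 = 4: row 6 has {2,3,5,6}; col 3 has {1,2,5}; box has {2,3,5,6} → only 4 remains.
C2 = 6: row 2 has {1,2,3,5}; col 3 has {1,2,4,5}; box has {1,2,3,5} → only 6 remains.
A4 = 6: row 4 has {1,2,4,5}; col 1 has {2,3,5}; box has {1,2,4,5} → only 6 remains.
C4 = 3: row 4 has {1,2,4,5,6}; col 3 has {1,2,4,5,6}; box has {1,2,4,5,6} → only 3 remains.
A6 = 1: row 6 has {2,3,4,5,6}; col 1 has {2,3,5,6}; box has {2,3,4,5,6} → only 1 remains.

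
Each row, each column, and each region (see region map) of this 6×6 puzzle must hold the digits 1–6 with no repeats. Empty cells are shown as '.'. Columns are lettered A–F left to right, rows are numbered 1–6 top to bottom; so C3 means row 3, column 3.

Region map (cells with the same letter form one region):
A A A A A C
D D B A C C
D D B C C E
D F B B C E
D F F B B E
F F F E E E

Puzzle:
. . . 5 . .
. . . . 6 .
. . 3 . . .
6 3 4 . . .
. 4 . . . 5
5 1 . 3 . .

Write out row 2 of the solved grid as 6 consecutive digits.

F3 = 6 (hidden single in row 3).
E4 = 5 (hidden single in row 4).
B3 = 5 (hidden single in row 3).
B2 = 2: row 2 has {6}; col 2 has {1,3,4,5}; region has {5,6} → only 2 remains.
B1 = 6 (sole candidate).
C2 = 5: in row 2, 5 can only go here (every other open cell in that row sees a 5).
A5 = 3 (hidden single in row 5).
F2 = 3: in row 2, 3 can only go here (every other open cell in that row sees a 3).
E1 = 3 (hidden single in row 1).
C6 = 6 (hidden single in row 6).
C5 = 2 (sole candidate).
E5 = 1 (sole candidate).
C1 = 1 (sole candidate).
D2 = 4: row 2 has {2,3,5,6}; col 4 has {3,5}; region has {1,3,5,6} → only 4 remains.
D4 = 2 (sole candidate).
F4 = 1 (sole candidate).
D5 = 6 (sole candidate).
A1 = 2 (sole candidate).
F1 = 4 (sole candidate).
A2 = 1: row 2 has {2,3,4,5,6}; col 1 has {2,3,5,6}; region has {2,3,5,6} → only 1 remains.

125463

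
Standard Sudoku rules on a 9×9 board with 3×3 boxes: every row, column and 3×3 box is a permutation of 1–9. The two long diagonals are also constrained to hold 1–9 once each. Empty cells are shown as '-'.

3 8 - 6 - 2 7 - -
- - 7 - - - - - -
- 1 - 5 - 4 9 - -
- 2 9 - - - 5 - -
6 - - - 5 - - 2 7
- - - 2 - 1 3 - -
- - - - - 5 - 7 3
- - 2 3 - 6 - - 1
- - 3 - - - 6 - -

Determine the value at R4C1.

1

R1C9 = 4: row 1 has {2,3,6,7,8}; col 9 has {1,3,7}; box has {7,9}; anti-diagonal has {2,5,9} → only 4 remains.
R3C1 = 2: row 3 has {1,4,5,9}; col 1 has {3,6}; box has {1,3,7,8} → only 2 remains.
R3C3 = 6: row 3 has {1,2,4,5,9}; col 3 has {2,3,7,9}; box has {1,2,3,7,8}; main diagonal has {1,3,5} → only 6 remains.
R3C9 = 8: row 3 has {1,2,4,5,6,9}; col 9 has {1,3,4,7}; box has {4,7,9} → only 8 remains.
R4C9 = 6: row 4 has {2,5,9}; col 9 has {1,3,4,7,8}; box has {2,3,5,7} → only 6 remains.
R6C9 = 9: row 6 has {1,2,3}; col 9 has {1,3,4,6,7,8}; box has {2,3,5,6,7} → only 9 remains.
R8C2 = 7: row 8 has {1,2,3,6}; col 2 has {1,2,8}; box has {2,3}; anti-diagonal has {2,4,5,9} → only 7 remains.
R9C9 = 2: row 9 has {3,6}; col 9 has {1,3,4,6,7,8,9}; box has {1,3,6,7}; main diagonal has {1,3,5,6} → only 2 remains.
R1C3 = 5: row 1 has {2,3,4,6,7,8}; col 3 has {2,3,6,7,9}; box has {1,2,3,6,7,8} → only 5 remains.
R1C8 = 1: row 1 has {2,3,4,5,6,7,8}; col 8 has {2,7}; box has {4,7,8,9} → only 1 remains.
R2C7 = 2: row 2 has {7}; col 7 has {3,5,6,7,9}; box has {1,4,7,8,9} → only 2 remains.
R2C9 = 5: row 2 has {2,7}; col 9 has {1,2,3,4,6,7,8,9}; box has {1,2,4,7,8,9} → only 5 remains.
R3C8 = 3: row 3 has {1,2,4,5,6,8,9}; col 8 has {1,2,7}; box has {1,2,4,5,7,8,9} → only 3 remains.
R1C5 = 9: row 1 has {1,2,3,4,5,6,7,8}; col 5 has {5}; box has {2,4,5,6} → only 9 remains.
R2C8 = 6: row 2 has {2,5,7}; col 8 has {1,2,3,7}; box has {1,2,3,4,5,7,8,9}; anti-diagonal has {2,4,5,7,9} → only 6 remains.
R3C5 = 7: row 3 has {1,2,3,4,5,6,8,9}; col 5 has {5,9}; box has {2,4,5,6,9} → only 7 remains.
R4C1 = 1: in row 4, 1 can only go here (every other open cell in that row sees a 1).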